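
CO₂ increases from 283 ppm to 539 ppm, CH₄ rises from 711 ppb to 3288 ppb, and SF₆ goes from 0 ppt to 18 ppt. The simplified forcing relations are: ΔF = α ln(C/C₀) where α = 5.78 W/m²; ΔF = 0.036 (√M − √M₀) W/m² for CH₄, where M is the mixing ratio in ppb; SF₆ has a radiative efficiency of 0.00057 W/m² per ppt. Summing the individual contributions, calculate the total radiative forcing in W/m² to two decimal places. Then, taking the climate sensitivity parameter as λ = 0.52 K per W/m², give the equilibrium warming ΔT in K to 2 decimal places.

ΔF = 4.84 W/m²; ΔT = 2.52 K

CO₂: 5.78 × ln(539/283) = 5.78 × ln(1.90459) = 5.78 × 0.64427 = 3.7239 W/m².
CH₄: 0.036 × (√3288 − √711) = 0.036 × (57.3411 − 26.6646) = 0.036 × 30.6765 = 1.1044 W/m².
SF₆: ΔF = 0.00057 × (18 − 0) = 0.00057 × 18 = 0.0103 W/m².
Total ΔF = 3.7239 + 1.1044 + 0.0103 = 4.8386 W/m².
ΔT = λ ΔF = 0.52 × 4.84 = 2.5168 K.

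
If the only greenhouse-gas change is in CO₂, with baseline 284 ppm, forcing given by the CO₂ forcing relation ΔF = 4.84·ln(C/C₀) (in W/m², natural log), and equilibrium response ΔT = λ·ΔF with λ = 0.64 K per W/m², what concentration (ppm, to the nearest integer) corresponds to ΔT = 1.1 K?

Required forcing: ΔF = ΔT/λ = 1.1/0.64 = 1.7188 W/m².
Then ln(C/284) = ΔF/4.84 = 1.7188/4.84 = 0.35512.
So C = 284 × e^0.35512 = 284 × 1.42635 = 405.08 ppm.

C ≈ 405 ppm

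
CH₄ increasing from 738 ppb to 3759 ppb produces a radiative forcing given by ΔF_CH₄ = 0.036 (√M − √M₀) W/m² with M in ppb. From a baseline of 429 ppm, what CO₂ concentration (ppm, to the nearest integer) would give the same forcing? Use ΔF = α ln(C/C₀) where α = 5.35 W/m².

C ≈ 540 ppm

CH₄ forcing: 0.036 × (√3759 − √738) = 0.036 × (61.3107 − 27.1662) = 0.036 × 34.1445 = 1.22920 W/m².
Set 5.35 ln(C/429) = 1.22920: ln(C/429) = 1.22920/5.35 = 0.22976, so C = 429 × e^0.22976 = 429 × 1.25830 = 539.81 ppm.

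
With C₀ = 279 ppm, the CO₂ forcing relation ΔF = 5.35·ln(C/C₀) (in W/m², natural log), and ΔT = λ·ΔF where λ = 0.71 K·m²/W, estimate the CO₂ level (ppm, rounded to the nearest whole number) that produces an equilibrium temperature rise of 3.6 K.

Required forcing: ΔF = ΔT/λ = 3.6/0.71 = 5.0704 W/m².
Then ln(C/279) = ΔF/5.35 = 5.0704/5.35 = 0.94774.
So C = 279 × e^0.94774 = 279 × 2.57987 = 719.78 ppm.

C ≈ 720 ppm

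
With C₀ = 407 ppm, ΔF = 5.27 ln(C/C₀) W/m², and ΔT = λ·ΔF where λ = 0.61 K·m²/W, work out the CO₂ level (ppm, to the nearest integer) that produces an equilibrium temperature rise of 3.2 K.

Required forcing: ΔF = ΔT/λ = 3.2/0.61 = 5.2459 W/m².
Then ln(C/407) = ΔF/5.27 = 5.2459/5.27 = 0.99543.
So C = 407 × e^0.99543 = 407 × 2.70589 = 1101.30 ppm.

C ≈ 1101 ppm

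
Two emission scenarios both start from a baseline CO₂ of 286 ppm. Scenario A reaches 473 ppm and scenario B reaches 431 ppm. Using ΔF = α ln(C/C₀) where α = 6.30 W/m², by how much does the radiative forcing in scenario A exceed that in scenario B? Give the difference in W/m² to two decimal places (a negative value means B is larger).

ΔF_A = 6.30 ln(473/286) = 6.30 × 0.50310 = 3.1695 W/m².
ΔF_B = 6.30 ln(431/286) = 6.30 × 0.41012 = 2.5838 W/m².
Difference: 3.1695 − 2.5838 = 0.5857 W/m².

ΔF_A − ΔF_B = 0.59 W/m²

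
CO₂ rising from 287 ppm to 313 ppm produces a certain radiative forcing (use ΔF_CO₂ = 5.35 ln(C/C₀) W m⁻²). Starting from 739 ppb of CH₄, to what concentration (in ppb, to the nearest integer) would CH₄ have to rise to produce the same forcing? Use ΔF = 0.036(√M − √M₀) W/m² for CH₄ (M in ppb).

CO₂ forcing: 5.35 × ln(313/287) = 5.35 × 0.086721 = 0.46396 W/m².
Set 0.036(√M − √739) = 0.46396: √M = 0.46396/0.036 + √739 = 12.8878 + 27.1846 = 40.0724.
M = (40.0724)² = 1605.80 ppb.

M ≈ 1606 ppb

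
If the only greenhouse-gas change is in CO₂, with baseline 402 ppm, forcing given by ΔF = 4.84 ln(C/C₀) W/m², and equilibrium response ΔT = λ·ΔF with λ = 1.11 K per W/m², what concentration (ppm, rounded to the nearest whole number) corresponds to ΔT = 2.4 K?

C ≈ 628 ppm

Required forcing: ΔF = ΔT/λ = 2.4/1.11 = 2.1622 W/m².
Then ln(C/402) = ΔF/4.84 = 2.1622/4.84 = 0.44674.
So C = 402 × e^0.44674 = 402 × 1.56321 = 628.41 ppm.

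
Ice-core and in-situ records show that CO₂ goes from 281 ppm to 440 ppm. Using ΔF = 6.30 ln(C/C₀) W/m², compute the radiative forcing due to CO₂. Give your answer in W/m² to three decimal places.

CO₂ absorption bands are partially saturated, so forcing scales with the logarithm of the concentration ratio.
CO₂: 6.30 × ln(440/281) = 6.30 × ln(1.56584) = 6.30 × 0.44842 = 2.8250 W/m².

ΔF = 2.825 W/m²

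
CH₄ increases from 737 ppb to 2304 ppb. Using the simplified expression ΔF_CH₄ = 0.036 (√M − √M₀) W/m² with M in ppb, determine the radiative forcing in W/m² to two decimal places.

CH₄: 0.036 × (√2304 − √737) = 0.036 × (48.0000 − 27.1477) = 0.036 × 20.8523 = 0.7507 W/m².

ΔF = 0.75 W/m²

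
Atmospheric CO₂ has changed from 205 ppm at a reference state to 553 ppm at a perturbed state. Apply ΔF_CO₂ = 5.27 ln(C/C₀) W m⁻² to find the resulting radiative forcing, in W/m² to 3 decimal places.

CO₂: 5.27 × ln(553/205) = 5.27 × ln(2.69756) = 5.27 × 0.99235 = 5.2297 W/m².

ΔF = 5.230 W/m²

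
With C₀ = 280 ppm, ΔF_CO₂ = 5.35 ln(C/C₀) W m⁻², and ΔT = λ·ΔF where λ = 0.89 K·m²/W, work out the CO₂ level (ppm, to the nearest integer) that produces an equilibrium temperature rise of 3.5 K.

C ≈ 584 ppm

Required forcing: ΔF = ΔT/λ = 3.5/0.89 = 3.9326 W/m².
Then ln(C/280) = ΔF/5.35 = 3.9326/5.35 = 0.73507.
So C = 280 × e^0.73507 = 280 × 2.08563 = 583.98 ppm.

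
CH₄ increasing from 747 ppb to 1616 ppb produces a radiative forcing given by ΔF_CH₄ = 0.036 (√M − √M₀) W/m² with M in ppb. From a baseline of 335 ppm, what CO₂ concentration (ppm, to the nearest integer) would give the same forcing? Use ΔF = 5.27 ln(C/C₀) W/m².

C ≈ 366 ppm

CH₄ forcing: 0.036 × (√1616 − √747) = 0.036 × (40.1995 − 27.3313) = 0.036 × 12.8682 = 0.46326 W/m².
Set 5.27 ln(C/335) = 0.46326: ln(C/335) = 0.46326/5.27 = 0.08791, so C = 335 × e^0.08791 = 335 × 1.09189 = 365.78 ppm.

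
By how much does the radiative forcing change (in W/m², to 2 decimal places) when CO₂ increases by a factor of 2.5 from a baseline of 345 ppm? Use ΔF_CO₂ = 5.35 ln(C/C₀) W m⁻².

ΔF = 5.35 × ln(2.5) = 5.35 × 0.91629 = 4.9022 W/m².

ΔF = 4.90 W/m²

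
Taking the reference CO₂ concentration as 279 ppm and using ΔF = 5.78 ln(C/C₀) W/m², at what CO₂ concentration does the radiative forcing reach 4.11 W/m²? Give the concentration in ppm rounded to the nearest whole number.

C ≈ 568 ppm

Set 5.78 ln(C/279) = 4.11, so ln(C/279) = 4.11/5.78 = 0.71107.
Then C/279 = e^0.71107 = 2.03617, giving C = 279 × 2.03617 = 568.09 ppm.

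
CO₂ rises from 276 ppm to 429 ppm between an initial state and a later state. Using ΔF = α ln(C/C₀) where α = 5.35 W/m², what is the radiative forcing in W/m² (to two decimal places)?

ΔF = 2.36 W/m²

CO₂ absorption bands are partially saturated, so forcing scales with the logarithm of the concentration ratio.
CO₂: 5.35 × ln(429/276) = 5.35 × ln(1.55435) = 5.35 × 0.44106 = 2.3597 W/m².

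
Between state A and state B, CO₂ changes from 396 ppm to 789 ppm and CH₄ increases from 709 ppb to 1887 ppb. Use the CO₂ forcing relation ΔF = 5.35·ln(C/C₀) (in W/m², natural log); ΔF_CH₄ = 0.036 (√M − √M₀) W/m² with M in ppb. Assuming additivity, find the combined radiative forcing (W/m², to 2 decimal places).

ΔF = 4.29 W/m²

CO₂: 5.35 × ln(789/396) = 5.35 × ln(1.99242) = 5.35 × 0.68935 = 3.6880 W/m².
CH₄: 0.036 × (√1887 − √709) = 0.036 × (43.4396 − 26.6271) = 0.036 × 16.8125 = 0.6053 W/m².
Total ΔF = 3.6880 + 0.6053 = 4.2933 W/m².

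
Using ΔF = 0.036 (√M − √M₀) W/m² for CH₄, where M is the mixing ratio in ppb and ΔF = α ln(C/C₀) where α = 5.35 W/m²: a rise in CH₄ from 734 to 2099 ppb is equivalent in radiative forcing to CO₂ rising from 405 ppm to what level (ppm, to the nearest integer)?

C ≈ 459 ppm

CH₄ forcing: 0.036 × (√2099 − √734) = 0.036 × (45.8148 − 27.0924) = 0.036 × 18.7224 = 0.67401 W/m².
Set 5.35 ln(C/405) = 0.67401: ln(C/405) = 0.67401/5.35 = 0.12598, so C = 405 × e^0.12598 = 405 × 1.13426 = 459.38 ppm.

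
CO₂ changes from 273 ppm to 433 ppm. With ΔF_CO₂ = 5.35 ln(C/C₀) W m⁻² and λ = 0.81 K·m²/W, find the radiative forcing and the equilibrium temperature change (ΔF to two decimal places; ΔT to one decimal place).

ΔF = 2.47 W/m²; ΔT = 2.0 K

CO₂: 5.35 × ln(433/273) = 5.35 × ln(1.58608) = 5.35 × 0.46127 = 2.4678 W/m².
ΔT = λ ΔF = 0.81 × 2.47 = 2.0007 K.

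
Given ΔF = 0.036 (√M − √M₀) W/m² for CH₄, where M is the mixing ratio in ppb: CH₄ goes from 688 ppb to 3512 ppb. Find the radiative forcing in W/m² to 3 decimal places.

CH₄: 0.036 × (√3512 − √688) = 0.036 × (59.2621 − 26.2298) = 0.036 × 33.0323 = 1.1892 W/m².

ΔF = 1.189 W/m²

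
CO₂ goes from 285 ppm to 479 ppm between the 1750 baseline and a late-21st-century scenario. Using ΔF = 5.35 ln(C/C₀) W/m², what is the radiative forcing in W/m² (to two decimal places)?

ΔF = 2.78 W/m²

CO₂ absorption bands are partially saturated, so forcing scales with the logarithm of the concentration ratio.
CO₂: 5.35 × ln(479/285) = 5.35 × ln(1.68070) = 5.35 × 0.51921 = 2.7778 W/m².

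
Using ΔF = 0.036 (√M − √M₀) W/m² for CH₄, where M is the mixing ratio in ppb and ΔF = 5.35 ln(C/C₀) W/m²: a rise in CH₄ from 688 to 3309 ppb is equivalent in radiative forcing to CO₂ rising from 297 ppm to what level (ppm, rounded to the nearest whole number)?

CH₄ forcing: 0.036 × (√3309 − √688) = 0.036 × (57.5239 − 26.2298) = 0.036 × 31.2941 = 1.12659 W/m².
Set 5.35 ln(C/297) = 1.12659: ln(C/297) = 1.12659/5.35 = 0.21058, so C = 297 × e^0.21058 = 297 × 1.23439 = 366.61 ppm.

C ≈ 367 ppm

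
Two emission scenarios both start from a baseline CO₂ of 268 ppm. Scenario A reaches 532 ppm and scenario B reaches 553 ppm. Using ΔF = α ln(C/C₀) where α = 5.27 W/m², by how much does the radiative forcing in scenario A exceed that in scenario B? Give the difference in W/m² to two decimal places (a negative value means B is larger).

ΔF_A = 5.27 ln(532/268) = 5.27 × 0.68566 = 3.6134 W/m².
ΔF_B = 5.27 ln(553/268) = 5.27 × 0.72437 = 3.8174 W/m².
Difference: 3.6134 − 3.8174 = -0.2040 W/m².

ΔF_A − ΔF_B = -0.20 W/m²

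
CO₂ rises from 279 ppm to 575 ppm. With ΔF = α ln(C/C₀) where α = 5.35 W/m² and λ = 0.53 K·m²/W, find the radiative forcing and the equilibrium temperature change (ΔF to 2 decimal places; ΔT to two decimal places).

ΔF = 3.87 W/m²; ΔT = 2.05 K

CO₂: 5.35 × ln(575/279) = 5.35 × ln(2.06093) = 5.35 × 0.72316 = 3.8689 W/m².
ΔT = λ ΔF = 0.53 × 3.87 = 2.0511 K.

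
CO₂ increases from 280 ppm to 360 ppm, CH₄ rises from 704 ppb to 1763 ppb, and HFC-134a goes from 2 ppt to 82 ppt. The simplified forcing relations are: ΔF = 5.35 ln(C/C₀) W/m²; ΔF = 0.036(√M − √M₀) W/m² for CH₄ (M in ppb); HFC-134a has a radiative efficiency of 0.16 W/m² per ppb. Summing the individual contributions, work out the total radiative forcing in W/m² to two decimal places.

ΔF = 1.91 W/m²

CO₂: 5.35 × ln(360/280) = 5.35 × ln(1.28571) = 5.35 × 0.25131 = 1.3445 W/m².
CH₄: 0.036 × (√1763 − √704) = 0.036 × (41.9881 − 26.5330) = 0.036 × 15.4551 = 0.5564 W/m².
HFC-134a: Δ = 82 − 2 = 80 ppt = 0.080 ppb; ΔF = 0.16 × 0.080 = 0.0128 W/m².
Total ΔF = 1.3445 + 0.5564 + 0.0128 = 1.9137 W/m².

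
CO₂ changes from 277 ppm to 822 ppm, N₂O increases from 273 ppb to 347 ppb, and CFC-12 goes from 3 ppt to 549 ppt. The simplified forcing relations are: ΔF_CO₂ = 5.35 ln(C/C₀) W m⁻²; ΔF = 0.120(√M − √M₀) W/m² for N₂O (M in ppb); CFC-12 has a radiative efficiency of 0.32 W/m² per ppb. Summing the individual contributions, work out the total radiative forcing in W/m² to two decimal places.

ΔF = 6.25 W/m²

CO₂: 5.35 × ln(822/277) = 5.35 × ln(2.96751) = 5.35 × 1.08772 = 5.8193 W/m².
N₂O: 0.120 × (√347 − √273) = 0.120 × (18.6279 − 16.5227) = 0.120 × 2.1052 = 0.2526 W/m².
CFC-12: Δ = 549 − 3 = 546 ppt = 0.546 ppb; ΔF = 0.32 × 0.546 = 0.1747 W/m².
Total ΔF = 5.8193 + 0.2526 + 0.1747 = 6.2466 W/m².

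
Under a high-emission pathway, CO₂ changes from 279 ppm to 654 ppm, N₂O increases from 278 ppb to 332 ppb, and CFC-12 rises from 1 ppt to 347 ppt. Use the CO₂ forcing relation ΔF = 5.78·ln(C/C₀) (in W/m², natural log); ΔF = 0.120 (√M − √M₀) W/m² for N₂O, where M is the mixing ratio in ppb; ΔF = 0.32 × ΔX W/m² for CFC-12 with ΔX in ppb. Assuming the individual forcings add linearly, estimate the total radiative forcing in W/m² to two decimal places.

ΔF = 5.22 W/m²

CO₂: 5.78 × ln(654/279) = 5.78 × ln(2.34409) = 5.78 × 0.85190 = 4.9240 W/m².
N₂O: 0.120 × (√332 − √278) = 0.120 × (18.2209 − 16.6733) = 0.120 × 1.5476 = 0.1857 W/m².
CFC-12: Δ = 347 − 1 = 346 ppt = 0.346 ppb; ΔF = 0.32 × 0.346 = 0.1107 W/m².
Total ΔF = 4.9240 + 0.1857 + 0.1107 = 5.2204 W/m².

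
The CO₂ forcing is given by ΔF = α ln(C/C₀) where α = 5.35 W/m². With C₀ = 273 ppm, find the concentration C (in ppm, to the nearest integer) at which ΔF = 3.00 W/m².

Set 5.35 ln(C/273) = 3.00, so ln(C/273) = 3.00/5.35 = 0.56075.
Then C/273 = e^0.56075 = 1.75199, giving C = 273 × 1.75199 = 478.29 ppm.

C ≈ 478 ppm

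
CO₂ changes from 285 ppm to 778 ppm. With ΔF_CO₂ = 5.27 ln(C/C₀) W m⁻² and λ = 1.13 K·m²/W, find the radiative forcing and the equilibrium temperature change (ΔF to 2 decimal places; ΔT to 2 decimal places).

CO₂: 5.27 × ln(778/285) = 5.27 × ln(2.72982) = 5.27 × 1.00424 = 5.2923 W/m².
ΔT = λ ΔF = 1.13 × 5.29 = 5.9777 K.

ΔF = 5.29 W/m²; ΔT = 5.98 K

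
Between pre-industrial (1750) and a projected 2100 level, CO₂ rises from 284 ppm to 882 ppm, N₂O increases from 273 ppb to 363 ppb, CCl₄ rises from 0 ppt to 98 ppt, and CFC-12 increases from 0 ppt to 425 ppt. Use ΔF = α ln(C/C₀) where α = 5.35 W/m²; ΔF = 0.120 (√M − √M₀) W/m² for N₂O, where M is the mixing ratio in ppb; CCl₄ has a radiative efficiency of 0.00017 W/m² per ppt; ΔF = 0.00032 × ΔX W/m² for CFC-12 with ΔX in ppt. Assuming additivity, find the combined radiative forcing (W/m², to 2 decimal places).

CO₂: 5.35 × ln(882/284) = 5.35 × ln(3.10563) = 5.35 × 1.13322 = 6.0627 W/m².
N₂O: 0.120 × (√363 − √273) = 0.120 × (19.0526 − 16.5227) = 0.120 × 2.5299 = 0.3036 W/m².
CCl₄: ΔF = 0.00017 × (98 − 0) = 0.00017 × 98 = 0.0167 W/m².
CFC-12: ΔF = 0.00032 × (425 − 0) = 0.00032 × 425 = 0.1360 W/m².
Total ΔF = 6.0627 + 0.3036 + 0.0167 + 0.1360 = 6.5190 W/m².

ΔF = 6.52 W/m²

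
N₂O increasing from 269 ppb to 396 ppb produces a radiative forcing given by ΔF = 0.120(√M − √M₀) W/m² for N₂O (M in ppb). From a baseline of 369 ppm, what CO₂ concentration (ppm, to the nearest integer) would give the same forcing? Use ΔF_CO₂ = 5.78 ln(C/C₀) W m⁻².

C ≈ 397 ppm

N₂O forcing: 0.120 × (√396 − √269) = 0.120 × (19.8997 − 16.4012) = 0.120 × 3.4985 = 0.41982 W/m².
Set 5.78 ln(C/369) = 0.41982: ln(C/369) = 0.41982/5.78 = 0.07263, so C = 369 × e^0.07263 = 369 × 1.07533 = 396.80 ppm.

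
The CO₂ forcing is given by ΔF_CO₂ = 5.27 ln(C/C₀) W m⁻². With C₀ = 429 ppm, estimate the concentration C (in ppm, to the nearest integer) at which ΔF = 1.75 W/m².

C ≈ 598 ppm

Set 5.27 ln(C/429) = 1.75, so ln(C/429) = 1.75/5.27 = 0.33207.
Then C/429 = e^0.33207 = 1.39385, giving C = 429 × 1.39385 = 597.96 ppm.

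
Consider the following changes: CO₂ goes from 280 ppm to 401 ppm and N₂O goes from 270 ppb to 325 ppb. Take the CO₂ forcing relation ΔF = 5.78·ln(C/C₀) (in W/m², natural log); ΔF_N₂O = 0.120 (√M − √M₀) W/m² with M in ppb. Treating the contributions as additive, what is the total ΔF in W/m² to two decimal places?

ΔF = 2.27 W/m²

CO₂: 5.78 × ln(401/280) = 5.78 × ln(1.43214) = 5.78 × 0.35917 = 2.0760 W/m².
N₂O: 0.120 × (√325 − √270) = 0.120 × (18.0278 − 16.4317) = 0.120 × 1.5961 = 0.1915 W/m².
Total ΔF = 2.0760 + 0.1915 = 2.2675 W/m².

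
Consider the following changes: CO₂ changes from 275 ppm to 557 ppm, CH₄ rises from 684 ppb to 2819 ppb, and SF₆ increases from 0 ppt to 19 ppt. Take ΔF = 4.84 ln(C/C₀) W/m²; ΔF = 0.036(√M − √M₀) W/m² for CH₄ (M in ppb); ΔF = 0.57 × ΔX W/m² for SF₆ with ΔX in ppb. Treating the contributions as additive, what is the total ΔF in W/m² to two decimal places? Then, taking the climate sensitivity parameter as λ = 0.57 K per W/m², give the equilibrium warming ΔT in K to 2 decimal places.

ΔF = 4.40 W/m²; ΔT = 2.51 K

CO₂: 4.84 × ln(557/275) = 4.84 × ln(2.02545) = 4.84 × 0.70579 = 3.4160 W/m².
CH₄: 0.036 × (√2819 − √684) = 0.036 × (53.0943 − 26.1534) = 0.036 × 26.9409 = 0.9699 W/m².
SF₆: Δ = 19 − 0 = 19 ppt = 0.019 ppb; ΔF = 0.57 × 0.019 = 0.0108 W/m².
Total ΔF = 3.4160 + 0.9699 + 0.0108 = 4.3967 W/m².
ΔT = λ ΔF = 0.57 × 4.40 = 2.5080 K.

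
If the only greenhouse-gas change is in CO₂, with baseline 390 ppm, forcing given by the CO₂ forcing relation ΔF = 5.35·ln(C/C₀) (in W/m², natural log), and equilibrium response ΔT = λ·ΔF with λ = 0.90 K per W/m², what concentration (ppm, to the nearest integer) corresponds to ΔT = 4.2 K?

C ≈ 933 ppm

Required forcing: ΔF = ΔT/λ = 4.2/0.90 = 4.6667 W/m².
Then ln(C/390) = ΔF/5.35 = 4.6667/5.35 = 0.87228.
So C = 390 × e^0.87228 = 390 × 2.39236 = 933.02 ppm.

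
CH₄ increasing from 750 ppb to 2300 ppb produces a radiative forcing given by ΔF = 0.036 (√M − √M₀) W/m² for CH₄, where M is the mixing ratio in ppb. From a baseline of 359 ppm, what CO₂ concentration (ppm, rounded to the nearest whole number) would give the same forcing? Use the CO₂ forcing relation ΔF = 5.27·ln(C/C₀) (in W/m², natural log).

C ≈ 413 ppm

CH₄ forcing: 0.036 × (√2300 − √750) = 0.036 × (47.9583 − 27.3861) = 0.036 × 20.5722 = 0.74060 W/m².
Set 5.27 ln(C/359) = 0.74060: ln(C/359) = 0.74060/5.27 = 0.14053, so C = 359 × e^0.14053 = 359 × 1.15088 = 413.17 ppm.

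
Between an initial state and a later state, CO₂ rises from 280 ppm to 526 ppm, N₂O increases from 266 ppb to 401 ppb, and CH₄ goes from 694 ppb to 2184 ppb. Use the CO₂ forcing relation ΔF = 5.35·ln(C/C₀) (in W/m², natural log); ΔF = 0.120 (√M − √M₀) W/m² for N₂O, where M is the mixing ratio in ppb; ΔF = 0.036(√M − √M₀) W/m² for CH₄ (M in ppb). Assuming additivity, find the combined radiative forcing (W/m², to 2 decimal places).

CO₂: 5.35 × ln(526/280) = 5.35 × ln(1.87857) = 5.35 × 0.63051 = 3.3732 W/m².
N₂O: 0.120 × (√401 − √266) = 0.120 × (20.0250 − 16.3095) = 0.120 × 3.7155 = 0.4459 W/m².
CH₄: 0.036 × (√2184 − √694) = 0.036 × (46.7333 − 26.3439) = 0.036 × 20.3894 = 0.7340 W/m².
Total ΔF = 3.3732 + 0.4459 + 0.7340 = 4.5531 W/m².

ΔF = 4.55 W/m²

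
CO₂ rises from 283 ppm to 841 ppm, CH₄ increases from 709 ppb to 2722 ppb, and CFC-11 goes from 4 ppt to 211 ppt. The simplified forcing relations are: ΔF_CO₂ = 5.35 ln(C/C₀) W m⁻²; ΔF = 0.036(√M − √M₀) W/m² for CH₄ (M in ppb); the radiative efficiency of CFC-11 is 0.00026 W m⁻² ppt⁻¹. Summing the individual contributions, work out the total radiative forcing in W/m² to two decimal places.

ΔF = 6.80 W/m²

CO₂: 5.35 × ln(841/283) = 5.35 × ln(2.97173) = 5.35 × 1.08914 = 5.8269 W/m².
CH₄: 0.036 × (√2722 − √709) = 0.036 × (52.1728 − 26.6271) = 0.036 × 25.5457 = 0.9196 W/m².
CFC-11: ΔF = 0.00026 × (211 − 4) = 0.00026 × 207 = 0.0538 W/m².
Total ΔF = 5.8269 + 0.9196 + 0.0538 = 6.8003 W/m².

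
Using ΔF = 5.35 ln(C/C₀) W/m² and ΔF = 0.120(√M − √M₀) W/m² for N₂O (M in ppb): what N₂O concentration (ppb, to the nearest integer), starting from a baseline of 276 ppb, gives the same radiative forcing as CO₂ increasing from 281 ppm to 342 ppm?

M ≈ 644 ppb

CO₂ forcing: 5.35 × ln(342/281) = 5.35 × 0.196456 = 1.05104 W/m².
Set 0.120(√M − √276) = 1.05104: √M = 1.05104/0.120 + √276 = 8.7587 + 16.6132 = 25.3719.
M = (25.3719)² = 643.73 ppb.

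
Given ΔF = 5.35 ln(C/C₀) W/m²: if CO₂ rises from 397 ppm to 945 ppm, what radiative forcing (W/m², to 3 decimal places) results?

CO₂: 5.35 × ln(945/397) = 5.35 × ln(2.38035) = 5.35 × 0.86725 = 4.6398 W/m².

ΔF = 4.640 W/m²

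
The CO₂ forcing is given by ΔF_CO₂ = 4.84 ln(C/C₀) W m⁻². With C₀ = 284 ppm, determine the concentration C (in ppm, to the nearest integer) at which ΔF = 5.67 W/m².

Set 4.84 ln(C/284) = 5.67, so ln(C/284) = 5.67/4.84 = 1.17149.
Then C/284 = e^1.17149 = 3.22680, giving C = 284 × 3.22680 = 916.41 ppm.

C ≈ 916 ppm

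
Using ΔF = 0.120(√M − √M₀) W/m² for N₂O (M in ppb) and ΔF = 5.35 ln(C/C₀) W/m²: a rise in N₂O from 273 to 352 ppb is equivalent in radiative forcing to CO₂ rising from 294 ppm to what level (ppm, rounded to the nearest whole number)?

N₂O forcing: 0.120 × (√352 − √273) = 0.120 × (18.7617 − 16.5227) = 0.120 × 2.2390 = 0.26868 W/m².
Set 5.35 ln(C/294) = 0.26868: ln(C/294) = 0.26868/5.35 = 0.05022, so C = 294 × e^0.05022 = 294 × 1.05150 = 309.14 ppm.

C ≈ 309 ppm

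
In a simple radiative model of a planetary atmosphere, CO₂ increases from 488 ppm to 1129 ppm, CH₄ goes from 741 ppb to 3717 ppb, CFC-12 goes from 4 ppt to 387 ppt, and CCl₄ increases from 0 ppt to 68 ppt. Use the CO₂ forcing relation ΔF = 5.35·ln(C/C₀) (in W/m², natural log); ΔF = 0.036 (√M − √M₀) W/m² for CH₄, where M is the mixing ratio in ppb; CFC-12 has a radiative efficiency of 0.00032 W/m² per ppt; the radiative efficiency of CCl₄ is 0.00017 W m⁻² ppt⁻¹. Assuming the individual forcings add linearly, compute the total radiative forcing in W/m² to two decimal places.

ΔF = 5.84 W/m²

CO₂: 5.35 × ln(1129/488) = 5.35 × ln(2.31352) = 5.35 × 0.83877 = 4.4874 W/m².
CH₄: 0.036 × (√3717 − √741) = 0.036 × (60.9672 − 27.2213) = 0.036 × 33.7459 = 1.2149 W/m².
CFC-12: ΔF = 0.00032 × (387 − 4) = 0.00032 × 383 = 0.1226 W/m².
CCl₄: ΔF = 0.00017 × (68 − 0) = 0.00017 × 68 = 0.0116 W/m².
Total ΔF = 4.4874 + 1.2149 + 0.1226 + 0.0116 = 5.8365 W/m².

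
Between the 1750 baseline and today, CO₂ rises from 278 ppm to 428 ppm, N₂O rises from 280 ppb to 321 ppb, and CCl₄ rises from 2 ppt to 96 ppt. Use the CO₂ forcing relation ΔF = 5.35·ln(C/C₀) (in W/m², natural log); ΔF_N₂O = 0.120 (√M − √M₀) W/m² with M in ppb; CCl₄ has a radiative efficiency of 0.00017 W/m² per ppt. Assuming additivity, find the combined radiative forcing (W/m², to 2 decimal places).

ΔF = 2.47 W/m²

CO₂: 5.35 × ln(428/278) = 5.35 × ln(1.53957) = 5.35 × 0.43150 = 2.3085 W/m².
N₂O: 0.120 × (√321 − √280) = 0.120 × (17.9165 − 16.7332) = 0.120 × 1.1833 = 0.1420 W/m².
CCl₄: ΔF = 0.00017 × (96 − 2) = 0.00017 × 94 = 0.0160 W/m².
Total ΔF = 2.3085 + 0.1420 + 0.0160 = 2.4665 W/m².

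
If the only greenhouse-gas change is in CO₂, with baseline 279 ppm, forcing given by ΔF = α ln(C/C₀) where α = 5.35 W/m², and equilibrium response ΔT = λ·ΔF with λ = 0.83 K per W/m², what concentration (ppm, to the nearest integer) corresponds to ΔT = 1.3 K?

Required forcing: ΔF = ΔT/λ = 1.3/0.83 = 1.5663 W/m².
Then ln(C/279) = ΔF/5.35 = 1.5663/5.35 = 0.29277.
So C = 279 × e^0.29277 = 279 × 1.34013 = 373.90 ppm.

C ≈ 374 ppm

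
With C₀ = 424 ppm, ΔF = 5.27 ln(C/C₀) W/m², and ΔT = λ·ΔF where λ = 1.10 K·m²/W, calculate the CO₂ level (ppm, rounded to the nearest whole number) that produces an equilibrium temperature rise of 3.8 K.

Required forcing: ΔF = ΔT/λ = 3.8/1.10 = 3.4545 W/m².
Then ln(C/424) = ΔF/5.27 = 3.4545/5.27 = 0.65550.
So C = 424 × e^0.65550 = 424 × 1.92611 = 816.67 ppm.

C ≈ 817 ppm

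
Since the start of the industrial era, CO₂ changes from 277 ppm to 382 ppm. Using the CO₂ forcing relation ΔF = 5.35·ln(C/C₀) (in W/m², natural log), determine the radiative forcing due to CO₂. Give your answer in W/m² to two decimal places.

CO₂ absorption bands are partially saturated, so forcing scales with the logarithm of the concentration ratio.
CO₂: 5.35 × ln(382/277) = 5.35 × ln(1.37906) = 5.35 × 0.32140 = 1.7195 W/m².

ΔF = 1.72 W/m²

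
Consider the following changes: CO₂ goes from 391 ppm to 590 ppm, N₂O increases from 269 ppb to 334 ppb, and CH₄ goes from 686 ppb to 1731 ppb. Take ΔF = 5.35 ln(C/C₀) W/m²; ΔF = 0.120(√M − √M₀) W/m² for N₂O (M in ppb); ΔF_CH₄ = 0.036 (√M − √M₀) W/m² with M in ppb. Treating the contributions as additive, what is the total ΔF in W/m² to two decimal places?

CO₂: 5.35 × ln(590/391) = 5.35 × ln(1.50895) = 5.35 × 0.41141 = 2.2010 W/m².
N₂O: 0.120 × (√334 − √269) = 0.120 × (18.2757 − 16.4012) = 0.120 × 1.8745 = 0.2249 W/m².
CH₄: 0.036 × (√1731 − √686) = 0.036 × (41.6053 − 26.1916) = 0.036 × 15.4137 = 0.5549 W/m².
Total ΔF = 2.2010 + 0.2249 + 0.5549 = 2.9808 W/m².

ΔF = 2.98 W/m²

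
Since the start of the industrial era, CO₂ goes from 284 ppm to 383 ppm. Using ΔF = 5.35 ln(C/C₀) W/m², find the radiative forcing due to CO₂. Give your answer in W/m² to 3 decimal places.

ΔF = 1.600 W/m²

CO₂ absorption bands are partially saturated, so forcing scales with the logarithm of the concentration ratio.
CO₂: 5.35 × ln(383/284) = 5.35 × ln(1.34859) = 5.35 × 0.29906 = 1.6000 W/m².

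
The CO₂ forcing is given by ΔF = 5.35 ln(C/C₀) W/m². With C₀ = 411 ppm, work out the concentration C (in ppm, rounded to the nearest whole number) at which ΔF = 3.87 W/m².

C ≈ 847 ppm

Set 5.35 ln(C/411) = 3.87, so ln(C/411) = 3.87/5.35 = 0.72336.
Then C/411 = e^0.72336 = 2.06135, giving C = 411 × 2.06135 = 847.21 ppm.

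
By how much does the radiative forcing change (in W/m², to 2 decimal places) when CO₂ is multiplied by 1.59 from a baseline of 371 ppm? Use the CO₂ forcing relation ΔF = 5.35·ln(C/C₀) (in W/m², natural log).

ΔF = 2.48 W/m²

ΔF = 5.35 × ln(1.59) = 5.35 × 0.46373 = 2.4810 W/m².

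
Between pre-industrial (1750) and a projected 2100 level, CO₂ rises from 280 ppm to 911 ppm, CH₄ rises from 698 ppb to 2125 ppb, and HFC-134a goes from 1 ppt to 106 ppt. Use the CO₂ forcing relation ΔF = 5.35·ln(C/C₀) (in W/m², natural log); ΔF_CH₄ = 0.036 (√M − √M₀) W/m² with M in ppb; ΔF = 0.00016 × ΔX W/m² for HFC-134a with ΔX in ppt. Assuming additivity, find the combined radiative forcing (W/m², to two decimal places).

CO₂: 5.35 × ln(911/280) = 5.35 × ln(3.25357) = 5.35 × 1.17975 = 6.3117 W/m².
CH₄: 0.036 × (√2125 − √698) = 0.036 × (46.0977 − 26.4197) = 0.036 × 19.6780 = 0.7084 W/m².
HFC-134a: ΔF = 0.00016 × (106 − 1) = 0.00016 × 105 = 0.0168 W/m².
Total ΔF = 6.3117 + 0.7084 + 0.0168 = 7.0369 W/m².

ΔF = 7.04 W/m²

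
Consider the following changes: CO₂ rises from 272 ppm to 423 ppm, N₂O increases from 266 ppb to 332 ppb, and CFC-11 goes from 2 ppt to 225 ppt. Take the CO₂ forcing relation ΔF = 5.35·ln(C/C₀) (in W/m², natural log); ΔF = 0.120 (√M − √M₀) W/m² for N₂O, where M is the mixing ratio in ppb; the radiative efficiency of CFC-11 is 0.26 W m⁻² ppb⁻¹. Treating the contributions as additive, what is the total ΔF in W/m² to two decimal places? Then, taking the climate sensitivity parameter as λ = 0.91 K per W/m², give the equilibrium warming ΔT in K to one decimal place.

ΔF = 2.65 W/m²; ΔT = 2.4 K

CO₂: 5.35 × ln(423/272) = 5.35 × ln(1.55515) = 5.35 × 0.44157 = 2.3624 W/m².
N₂O: 0.120 × (√332 − √266) = 0.120 × (18.2209 − 16.3095) = 0.120 × 1.9114 = 0.2294 W/m².
CFC-11: Δ = 225 − 2 = 223 ppt = 0.223 ppb; ΔF = 0.26 × 0.223 = 0.0580 W/m².
Total ΔF = 2.3624 + 0.2294 + 0.0580 = 2.6498 W/m².
ΔT = λ ΔF = 0.91 × 2.65 = 2.4115 K.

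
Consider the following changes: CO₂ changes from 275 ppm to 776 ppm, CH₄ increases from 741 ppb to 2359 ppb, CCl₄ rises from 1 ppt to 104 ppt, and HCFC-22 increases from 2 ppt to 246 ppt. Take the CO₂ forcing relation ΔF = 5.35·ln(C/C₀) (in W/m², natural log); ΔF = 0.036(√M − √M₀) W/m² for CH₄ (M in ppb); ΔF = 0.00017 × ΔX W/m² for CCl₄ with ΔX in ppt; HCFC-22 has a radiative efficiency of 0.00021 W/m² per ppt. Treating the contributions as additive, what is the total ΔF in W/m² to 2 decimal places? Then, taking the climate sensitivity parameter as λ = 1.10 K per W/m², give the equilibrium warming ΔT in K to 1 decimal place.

CO₂: 5.35 × ln(776/275) = 5.35 × ln(2.82182) = 5.35 × 1.03738 = 5.5500 W/m².
CH₄: 0.036 × (√2359 − √741) = 0.036 × (48.5695 − 27.2213) = 0.036 × 21.3482 = 0.7685 W/m².
CCl₄: ΔF = 0.00017 × (104 − 1) = 0.00017 × 103 = 0.0175 W/m².
HCFC-22: ΔF = 0.00021 × (246 − 2) = 0.00021 × 244 = 0.0512 W/m².
Total ΔF = 5.5500 + 0.7685 + 0.0175 + 0.0512 = 6.3872 W/m².
ΔT = λ ΔF = 1.10 × 6.39 = 7.0290 K.

ΔF = 6.39 W/m²; ΔT = 7.0 K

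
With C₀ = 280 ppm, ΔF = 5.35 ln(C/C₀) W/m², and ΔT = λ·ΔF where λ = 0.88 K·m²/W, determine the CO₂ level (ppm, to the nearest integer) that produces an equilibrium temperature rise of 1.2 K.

Required forcing: ΔF = ΔT/λ = 1.2/0.88 = 1.3636 W/m².
Then ln(C/280) = ΔF/5.35 = 1.3636/5.35 = 0.25488.
So C = 280 × e^0.25488 = 280 × 1.29031 = 361.29 ppm.

C ≈ 361 ppm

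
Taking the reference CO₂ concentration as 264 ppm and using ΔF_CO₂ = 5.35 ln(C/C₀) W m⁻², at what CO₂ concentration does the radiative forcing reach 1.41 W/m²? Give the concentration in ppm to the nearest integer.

Set 5.35 ln(C/264) = 1.41, so ln(C/264) = 1.41/5.35 = 0.26355.
Then C/264 = e^0.26355 = 1.30154, giving C = 264 × 1.30154 = 343.61 ppm.

C ≈ 344 ppm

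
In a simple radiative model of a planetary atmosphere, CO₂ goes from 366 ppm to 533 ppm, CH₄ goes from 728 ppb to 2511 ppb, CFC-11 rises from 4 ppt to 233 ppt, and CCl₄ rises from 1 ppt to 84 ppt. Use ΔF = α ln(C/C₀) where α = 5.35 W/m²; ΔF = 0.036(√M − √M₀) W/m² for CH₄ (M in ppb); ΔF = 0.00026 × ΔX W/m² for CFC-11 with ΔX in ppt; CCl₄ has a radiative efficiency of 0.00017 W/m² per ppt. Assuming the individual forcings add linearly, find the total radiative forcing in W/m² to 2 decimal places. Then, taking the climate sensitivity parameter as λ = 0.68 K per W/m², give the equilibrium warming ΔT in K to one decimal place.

CO₂: 5.35 × ln(533/366) = 5.35 × ln(1.45628) = 5.35 × 0.37589 = 2.0110 W/m².
CH₄: 0.036 × (√2511 − √728) = 0.036 × (50.1099 − 26.9815) = 0.036 × 23.1284 = 0.8326 W/m².
CFC-11: ΔF = 0.00026 × (233 − 4) = 0.00026 × 229 = 0.0595 W/m².
CCl₄: ΔF = 0.00017 × (84 − 1) = 0.00017 × 83 = 0.0141 W/m².
Total ΔF = 2.0110 + 0.8326 + 0.0595 + 0.0141 = 2.9172 W/m².
ΔT = λ ΔF = 0.68 × 2.92 = 1.9856 K.

ΔF = 2.92 W/m²; ΔT = 2.0 K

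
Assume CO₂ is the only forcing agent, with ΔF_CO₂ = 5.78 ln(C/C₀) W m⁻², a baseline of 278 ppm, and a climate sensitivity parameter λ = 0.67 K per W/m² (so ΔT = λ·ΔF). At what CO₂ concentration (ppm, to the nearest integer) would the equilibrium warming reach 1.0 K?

Required forcing: ΔF = ΔT/λ = 1.0/0.67 = 1.4925 W/m².
Then ln(C/278) = ΔF/5.78 = 1.4925/5.78 = 0.25822.
So C = 278 × e^0.25822 = 278 × 1.29462 = 359.90 ppm.

C ≈ 360 ppm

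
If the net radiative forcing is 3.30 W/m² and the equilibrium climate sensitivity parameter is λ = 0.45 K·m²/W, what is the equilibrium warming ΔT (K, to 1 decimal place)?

ΔT = 1.5 K

ΔT = λ ΔF = 0.45 × 3.30 = 1.4850 K.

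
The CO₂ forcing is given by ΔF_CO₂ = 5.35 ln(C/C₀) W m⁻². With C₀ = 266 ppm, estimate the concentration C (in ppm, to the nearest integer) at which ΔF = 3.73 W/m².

Set 5.35 ln(C/266) = 3.73, so ln(C/266) = 3.73/5.35 = 0.69720.
Then C/266 = e^0.69720 = 2.00812, giving C = 266 × 2.00812 = 534.16 ppm.

C ≈ 534 ppm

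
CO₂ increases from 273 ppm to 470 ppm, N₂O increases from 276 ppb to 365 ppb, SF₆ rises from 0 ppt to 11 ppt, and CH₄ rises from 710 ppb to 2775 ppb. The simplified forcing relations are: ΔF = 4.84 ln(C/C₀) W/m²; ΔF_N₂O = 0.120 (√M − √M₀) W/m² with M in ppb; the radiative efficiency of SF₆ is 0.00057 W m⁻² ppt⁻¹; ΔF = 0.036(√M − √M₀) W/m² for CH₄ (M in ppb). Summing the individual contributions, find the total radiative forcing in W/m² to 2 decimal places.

ΔF = 3.87 W/m²

CO₂: 4.84 × ln(470/273) = 4.84 × ln(1.72161) = 4.84 × 0.54326 = 2.6294 W/m².
N₂O: 0.120 × (√365 − √276) = 0.120 × (19.1050 − 16.6132) = 0.120 × 2.4918 = 0.2990 W/m².
SF₆: ΔF = 0.00057 × (11 − 0) = 0.00057 × 11 = 0.0063 W/m².
CH₄: 0.036 × (√2775 − √710) = 0.036 × (52.6783 − 26.6458) = 0.036 × 26.0325 = 0.9372 W/m².
Total ΔF = 2.6294 + 0.2990 + 0.0063 + 0.9372 = 3.8719 W/m².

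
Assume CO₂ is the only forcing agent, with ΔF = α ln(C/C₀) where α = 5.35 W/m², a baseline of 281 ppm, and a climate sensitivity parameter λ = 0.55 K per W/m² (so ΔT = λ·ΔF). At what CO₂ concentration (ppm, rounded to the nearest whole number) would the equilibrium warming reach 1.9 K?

Required forcing: ΔF = ΔT/λ = 1.9/0.55 = 3.4545 W/m².
Then ln(C/281) = ΔF/5.35 = 3.4545/5.35 = 0.64570.
So C = 281 × e^0.64570 = 281 × 1.90732 = 535.96 ppm.

C ≈ 536 ppm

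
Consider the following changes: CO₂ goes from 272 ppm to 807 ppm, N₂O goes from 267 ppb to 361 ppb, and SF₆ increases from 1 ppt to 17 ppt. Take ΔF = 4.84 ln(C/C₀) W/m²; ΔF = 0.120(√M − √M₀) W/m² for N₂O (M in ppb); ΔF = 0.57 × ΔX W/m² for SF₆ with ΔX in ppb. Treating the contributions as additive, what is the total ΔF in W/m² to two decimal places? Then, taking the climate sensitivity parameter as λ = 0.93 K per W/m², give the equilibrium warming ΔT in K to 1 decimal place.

CO₂: 4.84 × ln(807/272) = 4.84 × ln(2.96691) = 4.84 × 1.08752 = 5.2636 W/m².
N₂O: 0.120 × (√361 − √267) = 0.120 × (19.0000 − 16.3401) = 0.120 × 2.6599 = 0.3192 W/m².
SF₆: Δ = 17 − 1 = 16 ppt = 0.016 ppb; ΔF = 0.57 × 0.016 = 0.0091 W/m².
Total ΔF = 5.2636 + 0.3192 + 0.0091 = 5.5919 W/m².
ΔT = λ ΔF = 0.93 × 5.59 = 5.1987 K.

ΔF = 5.59 W/m²; ΔT = 5.2 K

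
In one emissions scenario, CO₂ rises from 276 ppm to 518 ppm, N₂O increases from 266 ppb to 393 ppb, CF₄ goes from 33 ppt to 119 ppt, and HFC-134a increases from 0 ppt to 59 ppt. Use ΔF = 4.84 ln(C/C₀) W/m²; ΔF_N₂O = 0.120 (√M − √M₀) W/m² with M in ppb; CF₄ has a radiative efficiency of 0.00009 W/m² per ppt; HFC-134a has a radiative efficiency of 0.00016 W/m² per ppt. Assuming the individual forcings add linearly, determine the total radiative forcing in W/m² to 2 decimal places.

CO₂: 4.84 × ln(518/276) = 4.84 × ln(1.87681) = 4.84 × 0.62957 = 3.0471 W/m².
N₂O: 0.120 × (√393 − √266) = 0.120 × (19.8242 − 16.3095) = 0.120 × 3.5147 = 0.4218 W/m².
CF₄: ΔF = 0.00009 × (119 − 33) = 0.00009 × 86 = 0.0077 W/m².
HFC-134a: ΔF = 0.00016 × (59 − 0) = 0.00016 × 59 = 0.0094 W/m².
Total ΔF = 3.0471 + 0.4218 + 0.0077 + 0.0094 = 3.4860 W/m².

ΔF = 3.49 W/m²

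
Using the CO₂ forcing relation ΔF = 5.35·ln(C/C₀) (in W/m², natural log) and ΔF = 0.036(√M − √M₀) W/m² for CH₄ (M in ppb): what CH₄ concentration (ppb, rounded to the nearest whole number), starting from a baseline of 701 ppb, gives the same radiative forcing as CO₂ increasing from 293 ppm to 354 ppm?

M ≈ 2979 ppb

CO₂ forcing: 5.35 × ln(354/293) = 5.35 × 0.189124 = 1.01181 W/m².
Set 0.036(√M − √701) = 1.01181: √M = 1.01181/0.036 + √701 = 28.1058 + 26.4764 = 54.5822.
M = (54.5822)² = 2979.22 ppb.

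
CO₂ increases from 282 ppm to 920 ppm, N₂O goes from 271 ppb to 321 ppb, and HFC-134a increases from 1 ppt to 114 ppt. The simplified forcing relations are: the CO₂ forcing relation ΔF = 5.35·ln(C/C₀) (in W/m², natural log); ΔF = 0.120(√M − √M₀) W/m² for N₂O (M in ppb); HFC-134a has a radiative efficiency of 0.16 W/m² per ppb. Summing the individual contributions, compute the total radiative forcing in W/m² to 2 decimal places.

ΔF = 6.52 W/m²

CO₂: 5.35 × ln(920/282) = 5.35 × ln(3.26241) = 5.35 × 1.18247 = 6.3262 W/m².
N₂O: 0.120 × (√321 − √271) = 0.120 × (17.9165 − 16.4621) = 0.120 × 1.4544 = 0.1745 W/m².
HFC-134a: Δ = 114 − 1 = 113 ppt = 0.113 ppb; ΔF = 0.16 × 0.113 = 0.0181 W/m².
Total ΔF = 6.3262 + 0.1745 + 0.0181 = 6.5188 W/m².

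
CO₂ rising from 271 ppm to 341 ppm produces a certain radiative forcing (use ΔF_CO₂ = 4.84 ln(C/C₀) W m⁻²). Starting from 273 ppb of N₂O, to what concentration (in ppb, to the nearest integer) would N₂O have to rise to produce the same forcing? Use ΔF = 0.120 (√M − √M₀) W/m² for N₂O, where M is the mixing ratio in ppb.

CO₂ forcing: 4.84 × ln(341/271) = 4.84 × 0.229764 = 1.11206 W/m².
Set 0.120(√M − √273) = 1.11206: √M = 1.11206/0.120 + √273 = 9.2672 + 16.5227 = 25.7899.
M = (25.7899)² = 665.12 ppb.

M ≈ 665 ppb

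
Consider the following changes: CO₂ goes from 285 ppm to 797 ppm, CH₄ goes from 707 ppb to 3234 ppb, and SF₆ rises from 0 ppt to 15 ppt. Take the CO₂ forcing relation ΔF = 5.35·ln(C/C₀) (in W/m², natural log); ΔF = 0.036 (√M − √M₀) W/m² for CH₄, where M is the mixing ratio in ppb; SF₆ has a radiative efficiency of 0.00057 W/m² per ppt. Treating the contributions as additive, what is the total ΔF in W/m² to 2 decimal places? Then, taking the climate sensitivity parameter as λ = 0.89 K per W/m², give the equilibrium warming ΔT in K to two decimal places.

ΔF = 6.60 W/m²; ΔT = 5.87 K

CO₂: 5.35 × ln(797/285) = 5.35 × ln(2.79649) = 5.35 × 1.02837 = 5.5018 W/m².
CH₄: 0.036 × (√3234 − √707) = 0.036 × (56.8683 − 26.5895) = 0.036 × 30.2788 = 1.0900 W/m².
SF₆: ΔF = 0.00057 × (15 − 0) = 0.00057 × 15 = 0.0086 W/m².
Total ΔF = 5.5018 + 1.0900 + 0.0086 = 6.6004 W/m².
ΔT = λ ΔF = 0.89 × 6.60 = 5.8740 K.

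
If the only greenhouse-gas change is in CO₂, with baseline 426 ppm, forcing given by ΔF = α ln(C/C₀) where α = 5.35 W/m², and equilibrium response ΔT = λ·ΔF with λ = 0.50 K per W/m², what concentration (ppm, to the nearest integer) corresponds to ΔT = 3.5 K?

C ≈ 1576 ppm

Required forcing: ΔF = ΔT/λ = 3.5/0.50 = 7.0000 W/m².
Then ln(C/426) = ΔF/5.35 = 7.0000/5.35 = 1.30841.
So C = 426 × e^1.30841 = 426 × 3.70029 = 1576.32 ppm.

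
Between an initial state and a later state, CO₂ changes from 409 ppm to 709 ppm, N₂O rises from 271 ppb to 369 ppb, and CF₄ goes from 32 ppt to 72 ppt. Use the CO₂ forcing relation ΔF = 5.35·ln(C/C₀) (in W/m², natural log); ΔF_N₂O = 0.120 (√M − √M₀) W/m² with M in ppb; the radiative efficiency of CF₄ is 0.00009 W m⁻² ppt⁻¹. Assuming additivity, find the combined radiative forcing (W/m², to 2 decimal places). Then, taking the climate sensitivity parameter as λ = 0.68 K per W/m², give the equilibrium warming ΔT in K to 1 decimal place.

ΔF = 3.28 W/m²; ΔT = 2.2 K

CO₂: 5.35 × ln(709/409) = 5.35 × ln(1.73350) = 5.35 × 0.55014 = 2.9432 W/m².
N₂O: 0.120 × (√369 − √271) = 0.120 × (19.2094 − 16.4621) = 0.120 × 2.7473 = 0.3297 W/m².
CF₄: ΔF = 0.00009 × (72 − 32) = 0.00009 × 40 = 0.0036 W/m².
Total ΔF = 2.9432 + 0.3297 + 0.0036 = 3.2765 W/m².
ΔT = λ ΔF = 0.68 × 3.28 = 2.2304 K.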